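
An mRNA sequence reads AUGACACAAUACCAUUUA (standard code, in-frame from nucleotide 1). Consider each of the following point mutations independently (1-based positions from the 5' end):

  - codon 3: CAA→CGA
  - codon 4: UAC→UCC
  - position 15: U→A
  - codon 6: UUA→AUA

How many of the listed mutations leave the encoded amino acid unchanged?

0

Codon 3: CAA (Gln) → CGA (Arg) — missense.
Codon 4: UAC (Tyr) → UCC (Ser) — missense.
Codon 5: CAU (His) → CAA (Gln) — missense.
Codon 6: UUA (Leu) → AUA (Ile) — missense.
Synonymous: 0 of 4.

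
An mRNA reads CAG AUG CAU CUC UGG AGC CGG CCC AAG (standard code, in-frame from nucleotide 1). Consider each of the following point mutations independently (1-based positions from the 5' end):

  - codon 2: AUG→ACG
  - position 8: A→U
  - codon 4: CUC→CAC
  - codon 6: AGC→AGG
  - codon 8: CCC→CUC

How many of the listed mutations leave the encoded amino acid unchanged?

0

Codon 2: AUG (Met) → ACG (Thr) — missense.
Codon 3: CAU (His) → CUU (Leu) — missense.
Codon 4: CUC (Leu) → CAC (His) — missense.
Codon 6: AGC (Ser) → AGG (Arg) — missense.
Codon 8: CCC (Pro) → CUC (Leu) — missense.
Synonymous: 0 of 5.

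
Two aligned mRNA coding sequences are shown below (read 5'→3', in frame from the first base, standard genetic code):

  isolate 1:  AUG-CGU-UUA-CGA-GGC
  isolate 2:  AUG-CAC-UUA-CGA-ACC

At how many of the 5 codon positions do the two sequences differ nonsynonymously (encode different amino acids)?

Codon 1: AUG Met / AUG Met — identical.
Codon 2: CGU Arg / CAC His — nonsynonymous.
Codon 3: UUA Leu / UUA Leu — identical.
Codon 4: CGA Arg / CGA Arg — identical.
Codon 5: GGC Gly / ACC Thr — nonsynonymous.
Nonsynonymous differences: 2.

2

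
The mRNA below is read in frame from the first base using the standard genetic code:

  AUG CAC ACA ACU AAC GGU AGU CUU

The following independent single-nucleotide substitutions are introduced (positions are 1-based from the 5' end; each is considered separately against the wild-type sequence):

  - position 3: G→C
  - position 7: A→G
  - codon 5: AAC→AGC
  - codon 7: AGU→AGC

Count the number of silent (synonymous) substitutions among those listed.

1

Codon 1: AUG (Met) → AUC (Ile) — missense.
Codon 3: ACA (Thr) → GCA (Ala) — missense.
Codon 5: AAC (Asn) → AGC (Ser) — missense.
Codon 7: AGU (Ser) → AGC (Ser) — synonymous.
Synonymous: 1 of 4.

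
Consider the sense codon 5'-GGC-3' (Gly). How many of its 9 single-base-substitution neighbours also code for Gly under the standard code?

3

Position 1: none → 0 synonymous.
Position 2: none → 0 synonymous.
Position 3: GGU, GGA, GGG → 3 synonymous.
Total: 0 + 0 + 3 = 3.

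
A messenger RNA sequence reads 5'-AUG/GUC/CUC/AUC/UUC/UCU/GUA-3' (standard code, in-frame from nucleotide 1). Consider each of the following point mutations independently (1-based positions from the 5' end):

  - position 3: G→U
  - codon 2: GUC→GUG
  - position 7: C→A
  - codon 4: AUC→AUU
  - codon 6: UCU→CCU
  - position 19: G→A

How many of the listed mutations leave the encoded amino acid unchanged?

2

Codon 1: AUG (Met) → AUU (Ile) — missense.
Codon 2: GUC (Val) → GUG (Val) — synonymous.
Codon 3: CUC (Leu) → AUC (Ile) — missense.
Codon 4: AUC (Ile) → AUU (Ile) — synonymous.
Codon 6: UCU (Ser) → CCU (Pro) — missense.
Codon 7: GUA (Val) → AUA (Ile) — missense.
Synonymous: 2 of 6.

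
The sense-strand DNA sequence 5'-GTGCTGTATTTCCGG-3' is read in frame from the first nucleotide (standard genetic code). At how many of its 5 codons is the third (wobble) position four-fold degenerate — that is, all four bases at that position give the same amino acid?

3

Codon 1 GTG (Val): third position 4-fold.
Codon 2 CTG (Leu): third position 4-fold.
Codon 3 TAT (Tyr): third position 2-fold.
Codon 4 TTC (Phe): third position 2-fold.
Codon 5 CGG (Arg): third position 4-fold.
Four-fold degenerate third positions: 3.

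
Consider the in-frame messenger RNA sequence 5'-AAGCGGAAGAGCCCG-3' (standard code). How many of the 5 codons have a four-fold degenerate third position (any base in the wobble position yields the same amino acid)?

Codon 1 AAG (Lys): third position 2-fold.
Codon 2 CGG (Arg): third position 4-fold.
Codon 3 AAG (Lys): third position 2-fold.
Codon 4 AGC (Ser): third position 2-fold.
Codon 5 CCG (Pro): third position 4-fold.
Four-fold degenerate third positions: 2.

2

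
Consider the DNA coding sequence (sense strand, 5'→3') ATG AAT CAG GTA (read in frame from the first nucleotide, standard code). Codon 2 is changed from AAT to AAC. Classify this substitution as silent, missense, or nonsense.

silent

Position 6 falls in codon 2: AAT → Asn.
After the substitution the codon is AAC → Asn.
Both encode Asn, so the change is synonymous.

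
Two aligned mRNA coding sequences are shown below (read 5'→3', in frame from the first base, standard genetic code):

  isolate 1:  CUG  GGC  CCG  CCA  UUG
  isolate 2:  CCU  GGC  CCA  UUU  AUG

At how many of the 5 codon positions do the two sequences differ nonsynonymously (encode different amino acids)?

Codon 1: CUG Leu / CCU Pro — nonsynonymous.
Codon 2: GGC Gly / GGC Gly — identical.
Codon 3: CCG Pro / CCA Pro — synonymous.
Codon 4: CCA Pro / UUU Phe — nonsynonymous.
Codon 5: UUG Leu / AUG Met — nonsynonymous.
Nonsynonymous differences: 3.

3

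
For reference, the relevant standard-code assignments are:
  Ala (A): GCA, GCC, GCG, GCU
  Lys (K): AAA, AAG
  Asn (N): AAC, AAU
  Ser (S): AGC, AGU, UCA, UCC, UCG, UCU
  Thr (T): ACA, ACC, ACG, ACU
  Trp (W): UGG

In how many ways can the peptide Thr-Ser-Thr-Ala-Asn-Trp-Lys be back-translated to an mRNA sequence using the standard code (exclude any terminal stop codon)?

Thr: 4 codons.
Ser: 6 codons.
Thr: 4 codons.
Ala: 4 codons.
Asn: 2 codons.
Trp: 1 codon.
Lys: 2 codons.
4 × 6 × 4 × 4 × 2 × 1 × 2 = 1536.

1536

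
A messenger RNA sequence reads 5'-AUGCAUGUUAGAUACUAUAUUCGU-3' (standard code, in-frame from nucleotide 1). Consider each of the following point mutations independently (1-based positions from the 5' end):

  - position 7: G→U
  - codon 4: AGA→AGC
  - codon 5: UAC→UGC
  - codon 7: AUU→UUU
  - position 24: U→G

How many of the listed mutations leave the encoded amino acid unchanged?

Codon 3: GUU (Val) → UUU (Phe) — missense.
Codon 4: AGA (Arg) → AGC (Ser) — missense.
Codon 5: UAC (Tyr) → UGC (Cys) — missense.
Codon 7: AUU (Ile) → UUU (Phe) — missense.
Codon 8: CGU (Arg) → CGG (Arg) — synonymous.
Synonymous: 1 of 5.

1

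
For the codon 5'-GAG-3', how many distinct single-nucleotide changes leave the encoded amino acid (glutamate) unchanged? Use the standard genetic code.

Position 1: none → 0 synonymous.
Position 2: none → 0 synonymous.
Position 3: GAA → 1 synonymous.
Total: 0 + 0 + 1 = 1.

1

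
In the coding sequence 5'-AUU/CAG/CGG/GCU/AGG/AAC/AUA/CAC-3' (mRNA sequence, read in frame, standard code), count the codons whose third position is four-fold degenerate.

Codon 1 AUU (Ile): third position 3-fold.
Codon 2 CAG (Gln): third position 2-fold.
Codon 3 CGG (Arg): third position 4-fold.
Codon 4 GCU (Ala): third position 4-fold.
Codon 5 AGG (Arg): third position 2-fold.
Codon 6 AAC (Asn): third position 2-fold.
Codon 7 AUA (Ile): third position 3-fold.
Codon 8 CAC (His): third position 2-fold.
Four-fold degenerate third positions: 2.

2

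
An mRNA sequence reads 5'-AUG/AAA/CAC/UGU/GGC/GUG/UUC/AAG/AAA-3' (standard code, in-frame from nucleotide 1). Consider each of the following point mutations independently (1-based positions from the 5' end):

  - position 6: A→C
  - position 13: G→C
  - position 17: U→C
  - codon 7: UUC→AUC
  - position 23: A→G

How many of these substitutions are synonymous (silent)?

Codon 2: AAA (Lys) → AAC (Asn) — missense.
Codon 5: GGC (Gly) → CGC (Arg) — missense.
Codon 6: GUG (Val) → GCG (Ala) — missense.
Codon 7: UUC (Phe) → AUC (Ile) — missense.
Codon 8: AAG (Lys) → AGG (Arg) — missense.
Synonymous: 0 of 5.

0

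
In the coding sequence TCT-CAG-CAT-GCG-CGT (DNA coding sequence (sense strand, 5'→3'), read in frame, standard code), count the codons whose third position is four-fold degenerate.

Codon 1 TCT (Ser): third position 4-fold.
Codon 2 CAG (Gln): third position 2-fold.
Codon 3 CAT (His): third position 2-fold.
Codon 4 GCG (Ala): third position 4-fold.
Codon 5 CGT (Arg): third position 4-fold.
Four-fold degenerate third positions: 3.

3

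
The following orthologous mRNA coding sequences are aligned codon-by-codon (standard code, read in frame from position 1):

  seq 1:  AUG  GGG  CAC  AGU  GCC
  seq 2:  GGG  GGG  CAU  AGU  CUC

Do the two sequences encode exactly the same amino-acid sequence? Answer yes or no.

Codon 1: AUG Met / GGG Gly — nonsynonymous.
Codon 2: GGG Gly / GGG Gly — identical.
Codon 3: CAC His / CAU His — synonymous.
Codon 4: AGU Ser / AGU Ser — identical.
Codon 5: GCC Ala / CUC Leu — nonsynonymous.
Nonsynonymous differences: 2 → different protein.

no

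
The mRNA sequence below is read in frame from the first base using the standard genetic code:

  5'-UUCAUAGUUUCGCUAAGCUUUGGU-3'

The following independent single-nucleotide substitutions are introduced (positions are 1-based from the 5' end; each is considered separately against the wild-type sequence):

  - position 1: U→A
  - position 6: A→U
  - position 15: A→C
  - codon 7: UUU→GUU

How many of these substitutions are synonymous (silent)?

Codon 1: UUC (Phe) → AUC (Ile) — missense.
Codon 2: AUA (Ile) → AUU (Ile) — synonymous.
Codon 5: CUA (Leu) → CUC (Leu) — synonymous.
Codon 7: UUU (Phe) → GUU (Val) — missense.
Synonymous: 2 of 4.

2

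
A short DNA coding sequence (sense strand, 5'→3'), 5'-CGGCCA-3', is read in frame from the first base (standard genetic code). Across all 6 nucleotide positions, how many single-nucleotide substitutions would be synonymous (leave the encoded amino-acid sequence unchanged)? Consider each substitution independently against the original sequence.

Codon 1 (CGG, Arg): 4 synonymous substitutions.
Codon 2 (CCA, Pro): 3 synonymous substitutions.
Total: 4 + 3 = 7.

7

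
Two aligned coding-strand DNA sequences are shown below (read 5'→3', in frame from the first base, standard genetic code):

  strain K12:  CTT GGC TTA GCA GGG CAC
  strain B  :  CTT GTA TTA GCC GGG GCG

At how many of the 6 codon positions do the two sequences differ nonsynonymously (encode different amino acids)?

2

Codon 1: CTT Leu / CTT Leu — identical.
Codon 2: GGC Gly / GTA Val — nonsynonymous.
Codon 3: TTA Leu / TTA Leu — identical.
Codon 4: GCA Ala / GCC Ala — synonymous.
Codon 5: GGG Gly / GGG Gly — identical.
Codon 6: CAC His / GCG Ala — nonsynonymous.
Nonsynonymous differences: 2.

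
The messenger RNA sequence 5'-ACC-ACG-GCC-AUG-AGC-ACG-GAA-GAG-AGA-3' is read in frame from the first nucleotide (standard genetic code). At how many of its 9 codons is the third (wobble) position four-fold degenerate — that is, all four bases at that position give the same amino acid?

Codon 1 ACC (Thr): third position 4-fold.
Codon 2 ACG (Thr): third position 4-fold.
Codon 3 GCC (Ala): third position 4-fold.
Codon 4 AUG (Met): third position 1-fold.
Codon 5 AGC (Ser): third position 2-fold.
Codon 6 ACG (Thr): third position 4-fold.
Codon 7 GAA (Glu): third position 2-fold.
Codon 8 GAG (Glu): third position 2-fold.
Codon 9 AGA (Arg): third position 2-fold.
Four-fold degenerate third positions: 4.

4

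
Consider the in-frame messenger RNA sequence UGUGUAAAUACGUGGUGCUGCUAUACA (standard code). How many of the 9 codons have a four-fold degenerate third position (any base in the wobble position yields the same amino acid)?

3

Codon 1 UGU (Cys): third position 2-fold.
Codon 2 GUA (Val): third position 4-fold.
Codon 3 AAU (Asn): third position 2-fold.
Codon 4 ACG (Thr): third position 4-fold.
Codon 5 UGG (Trp): third position 1-fold.
Codon 6 UGC (Cys): third position 2-fold.
Codon 7 UGC (Cys): third position 2-fold.
Codon 8 UAU (Tyr): third position 2-fold.
Codon 9 ACA (Thr): third position 4-fold.
Four-fold degenerate third positions: 3.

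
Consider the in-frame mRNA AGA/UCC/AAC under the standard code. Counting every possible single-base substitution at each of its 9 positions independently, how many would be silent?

Codon 1 (AGA, Arg): 2 synonymous substitutions.
Codon 2 (UCC, Ser): 3 synonymous substitutions.
Codon 3 (AAC, Asn): 1 synonymous substitution.
Total: 2 + 3 + 1 = 6.

6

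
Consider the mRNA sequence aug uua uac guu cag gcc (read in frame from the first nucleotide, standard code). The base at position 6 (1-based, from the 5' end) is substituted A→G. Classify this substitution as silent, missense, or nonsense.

Position 6 falls in codon 2: UUA → Leu.
After the substitution the codon is UUG → Leu.
Both encode Leu, so the change is synonymous.

silent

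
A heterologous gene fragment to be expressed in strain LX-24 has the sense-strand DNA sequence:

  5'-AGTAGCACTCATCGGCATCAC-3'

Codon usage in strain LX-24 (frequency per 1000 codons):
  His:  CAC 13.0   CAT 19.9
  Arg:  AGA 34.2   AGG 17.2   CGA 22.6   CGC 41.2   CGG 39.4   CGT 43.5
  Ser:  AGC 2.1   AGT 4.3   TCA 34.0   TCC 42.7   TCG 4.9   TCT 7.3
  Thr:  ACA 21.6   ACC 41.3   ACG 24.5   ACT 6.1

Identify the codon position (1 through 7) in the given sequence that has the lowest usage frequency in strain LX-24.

2

Codon 1 AGT (Ser): 4.3 per 1000.
Codon 2 AGC (Ser): 2.1 per 1000.
Codon 3 ACT (Thr): 6.1 per 1000.
Codon 4 CAT (His): 19.9 per 1000.
Codon 5 CGG (Arg): 39.4 per 1000.
Codon 6 CAT (His): 19.9 per 1000.
Codon 7 CAC (His): 13.0 per 1000.
Lowest frequency is 2.1 at codon 2.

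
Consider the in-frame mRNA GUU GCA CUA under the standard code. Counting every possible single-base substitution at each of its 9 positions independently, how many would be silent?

Codon 1 (GUU, Val): 3 synonymous substitutions.
Codon 2 (GCA, Ala): 3 synonymous substitutions.
Codon 3 (CUA, Leu): 4 synonymous substitutions.
Total: 3 + 3 + 4 = 10.

10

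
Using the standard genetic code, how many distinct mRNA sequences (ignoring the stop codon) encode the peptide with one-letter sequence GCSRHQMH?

2304

Gly: 4 codons.
Cys: 2 codons.
Ser: 6 codons.
Arg: 6 codons.
His: 2 codons.
Gln: 2 codons.
Met: 1 codon.
His: 2 codons.
4 × 2 × 6 × 6 × 2 × 2 × 1 × 2 = 2304.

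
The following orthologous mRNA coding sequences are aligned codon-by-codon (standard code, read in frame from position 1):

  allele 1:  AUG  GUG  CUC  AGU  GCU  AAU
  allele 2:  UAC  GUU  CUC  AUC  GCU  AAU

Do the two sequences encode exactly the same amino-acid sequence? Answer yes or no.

Codon 1: AUG Met / UAC Tyr — nonsynonymous.
Codon 2: GUG Val / GUU Val — synonymous.
Codon 3: CUC Leu / CUC Leu — identical.
Codon 4: AGU Ser / AUC Ile — nonsynonymous.
Codon 5: GCU Ala / GCU Ala — identical.
Codon 6: AAU Asn / AAU Asn — identical.
Nonsynonymous differences: 2 → different protein.

no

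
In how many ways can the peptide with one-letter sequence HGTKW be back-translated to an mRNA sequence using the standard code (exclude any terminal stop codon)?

His: 2 codons.
Gly: 4 codons.
Thr: 4 codons.
Lys: 2 codons.
Trp: 1 codon.
2 × 4 × 4 × 2 × 1 = 64.

64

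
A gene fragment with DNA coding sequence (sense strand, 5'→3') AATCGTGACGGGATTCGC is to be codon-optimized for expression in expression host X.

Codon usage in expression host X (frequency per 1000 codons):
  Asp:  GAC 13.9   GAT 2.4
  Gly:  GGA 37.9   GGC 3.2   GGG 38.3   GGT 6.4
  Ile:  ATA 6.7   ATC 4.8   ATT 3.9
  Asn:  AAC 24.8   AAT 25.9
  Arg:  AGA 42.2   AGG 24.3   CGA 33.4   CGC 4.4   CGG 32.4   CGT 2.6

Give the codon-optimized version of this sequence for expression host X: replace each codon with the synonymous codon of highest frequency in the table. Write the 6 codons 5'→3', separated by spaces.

AAT AGA GAC GGG ATA AGA

Codon 1 (Asn): best is AAT at 25.9.
Codon 2 (Arg): best is AGA at 42.2.
Codon 3 (Asp): best is GAC at 13.9.
Codon 4 (Gly): best is GGG at 38.3.
Codon 5 (Ile): best is ATA at 6.7.
Codon 6 (Arg): best is AGA at 42.2.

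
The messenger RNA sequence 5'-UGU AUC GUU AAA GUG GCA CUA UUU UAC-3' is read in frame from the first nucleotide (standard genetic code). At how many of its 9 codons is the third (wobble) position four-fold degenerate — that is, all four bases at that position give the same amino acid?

Codon 1 UGU (Cys): third position 2-fold.
Codon 2 AUC (Ile): third position 3-fold.
Codon 3 GUU (Val): third position 4-fold.
Codon 4 AAA (Lys): third position 2-fold.
Codon 5 GUG (Val): third position 4-fold.
Codon 6 GCA (Ala): third position 4-fold.
Codon 7 CUA (Leu): third position 4-fold.
Codon 8 UUU (Phe): third position 2-fold.
Codon 9 UAC (Tyr): third position 2-fold.
Four-fold degenerate third positions: 4.

4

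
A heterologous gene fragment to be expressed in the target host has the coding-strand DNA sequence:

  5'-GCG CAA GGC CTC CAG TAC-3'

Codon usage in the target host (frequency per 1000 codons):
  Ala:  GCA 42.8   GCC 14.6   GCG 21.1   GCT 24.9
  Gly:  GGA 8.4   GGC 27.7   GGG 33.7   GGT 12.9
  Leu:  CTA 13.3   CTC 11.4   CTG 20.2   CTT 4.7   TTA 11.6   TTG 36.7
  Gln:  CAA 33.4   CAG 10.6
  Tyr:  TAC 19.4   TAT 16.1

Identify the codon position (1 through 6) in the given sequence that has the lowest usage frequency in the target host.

5

Codon 1 GCG (Ala): 21.1 per 1000.
Codon 2 CAA (Gln): 33.4 per 1000.
Codon 3 GGC (Gly): 27.7 per 1000.
Codon 4 CTC (Leu): 11.4 per 1000.
Codon 5 CAG (Gln): 10.6 per 1000.
Codon 6 TAC (Tyr): 19.4 per 1000.
Lowest frequency is 10.6 at codon 5.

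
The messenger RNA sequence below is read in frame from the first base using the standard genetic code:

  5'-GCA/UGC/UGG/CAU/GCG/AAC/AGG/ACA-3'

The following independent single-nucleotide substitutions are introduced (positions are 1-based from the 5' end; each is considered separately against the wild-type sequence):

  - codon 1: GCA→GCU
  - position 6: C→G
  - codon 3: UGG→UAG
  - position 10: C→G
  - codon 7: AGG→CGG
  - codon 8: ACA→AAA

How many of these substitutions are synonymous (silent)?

Codon 1: GCA (Ala) → GCU (Ala) — synonymous.
Codon 2: UGC (Cys) → UGG (Trp) — missense.
Codon 3: UGG (Trp) → UAG (Stop) — nonsense.
Codon 4: CAU (His) → GAU (Asp) — missense.
Codon 7: AGG (Arg) → CGG (Arg) — synonymous.
Codon 8: ACA (Thr) → AAA (Lys) — missense.
Synonymous: 2 of 6.

2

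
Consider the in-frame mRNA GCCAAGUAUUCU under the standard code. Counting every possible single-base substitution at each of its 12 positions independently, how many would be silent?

Codon 1 (GCC, Ala): 3 synonymous substitutions.
Codon 2 (AAG, Lys): 1 synonymous substitution.
Codon 3 (UAU, Tyr): 1 synonymous substitution.
Codon 4 (UCU, Ser): 3 synonymous substitutions.
Total: 3 + 1 + 1 + 3 = 8.

8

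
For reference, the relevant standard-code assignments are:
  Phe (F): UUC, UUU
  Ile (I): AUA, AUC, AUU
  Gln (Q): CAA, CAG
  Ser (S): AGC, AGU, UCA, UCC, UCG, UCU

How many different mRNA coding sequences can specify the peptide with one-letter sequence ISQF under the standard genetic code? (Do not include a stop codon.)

72

Ile: 3 codons.
Ser: 6 codons.
Gln: 2 codons.
Phe: 2 codons.
3 × 6 × 2 × 2 = 72.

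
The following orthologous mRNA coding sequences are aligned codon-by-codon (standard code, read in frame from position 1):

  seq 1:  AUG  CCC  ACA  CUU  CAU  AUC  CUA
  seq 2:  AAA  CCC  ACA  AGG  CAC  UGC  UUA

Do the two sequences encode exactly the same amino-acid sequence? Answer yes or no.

no

Codon 1: AUG Met / AAA Lys — nonsynonymous.
Codon 2: CCC Pro / CCC Pro — identical.
Codon 3: ACA Thr / ACA Thr — identical.
Codon 4: CUU Leu / AGG Arg — nonsynonymous.
Codon 5: CAU His / CAC His — synonymous.
Codon 6: AUC Ile / UGC Cys — nonsynonymous.
Codon 7: CUA Leu / UUA Leu — synonymous.
Nonsynonymous differences: 3 → different protein.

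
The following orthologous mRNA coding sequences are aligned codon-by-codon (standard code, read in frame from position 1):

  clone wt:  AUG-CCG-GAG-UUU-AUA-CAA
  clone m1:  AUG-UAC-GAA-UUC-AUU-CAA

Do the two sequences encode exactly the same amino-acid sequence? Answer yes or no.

Codon 1: AUG Met / AUG Met — identical.
Codon 2: CCG Pro / UAC Tyr — nonsynonymous.
Codon 3: GAG Glu / GAA Glu — synonymous.
Codon 4: UUU Phe / UUC Phe — synonymous.
Codon 5: AUA Ile / AUU Ile — synonymous.
Codon 6: CAA Gln / CAA Gln — identical.
Nonsynonymous differences: 1 → different protein.

no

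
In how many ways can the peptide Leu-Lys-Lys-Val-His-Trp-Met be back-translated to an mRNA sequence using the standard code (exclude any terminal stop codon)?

Leu: 6 codons.
Lys: 2 codons.
Lys: 2 codons.
Val: 4 codons.
His: 2 codons.
Trp: 1 codon.
Met: 1 codon.
6 × 2 × 2 × 4 × 2 × 1 × 1 = 192.

192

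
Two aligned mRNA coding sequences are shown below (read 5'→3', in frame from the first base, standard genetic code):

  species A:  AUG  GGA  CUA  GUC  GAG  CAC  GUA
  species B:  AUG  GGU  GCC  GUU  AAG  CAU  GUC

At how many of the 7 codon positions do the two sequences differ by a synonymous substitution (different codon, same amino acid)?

Codon 1: AUG Met / AUG Met — identical.
Codon 2: GGA Gly / GGU Gly — synonymous.
Codon 3: CUA Leu / GCC Ala — nonsynonymous.
Codon 4: GUC Val / GUU Val — synonymous.
Codon 5: GAG Glu / AAG Lys — nonsynonymous.
Codon 6: CAC His / CAU His — synonymous.
Codon 7: GUA Val / GUC Val — synonymous.
Synonymous differences: 4.

4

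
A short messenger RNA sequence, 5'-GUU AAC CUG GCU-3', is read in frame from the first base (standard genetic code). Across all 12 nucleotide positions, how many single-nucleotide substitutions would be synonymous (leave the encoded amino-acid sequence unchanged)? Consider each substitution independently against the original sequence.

Codon 1 (GUU, Val): 3 synonymous substitutions.
Codon 2 (AAC, Asn): 1 synonymous substitution.
Codon 3 (CUG, Leu): 4 synonymous substitutions.
Codon 4 (GCU, Ala): 3 synonymous substitutions.
Total: 3 + 1 + 4 + 3 = 11.

11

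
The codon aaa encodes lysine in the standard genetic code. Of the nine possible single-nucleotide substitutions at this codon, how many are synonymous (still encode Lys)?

1

Position 1: none → 0 synonymous.
Position 2: none → 0 synonymous.
Position 3: AAG → 1 synonymous.
Total: 0 + 0 + 1 = 1.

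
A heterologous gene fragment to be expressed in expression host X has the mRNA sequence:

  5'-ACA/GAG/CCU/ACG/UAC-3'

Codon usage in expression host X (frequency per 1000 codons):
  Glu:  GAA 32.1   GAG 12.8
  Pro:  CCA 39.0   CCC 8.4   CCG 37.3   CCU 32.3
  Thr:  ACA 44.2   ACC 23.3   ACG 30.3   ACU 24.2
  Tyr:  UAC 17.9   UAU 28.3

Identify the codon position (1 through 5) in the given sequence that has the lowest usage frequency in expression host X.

2

Codon 1 ACA (Thr): 44.2 per 1000.
Codon 2 GAG (Glu): 12.8 per 1000.
Codon 3 CCU (Pro): 32.3 per 1000.
Codon 4 ACG (Thr): 30.3 per 1000.
Codon 5 UAC (Tyr): 17.9 per 1000.
Lowest frequency is 12.8 at codon 2.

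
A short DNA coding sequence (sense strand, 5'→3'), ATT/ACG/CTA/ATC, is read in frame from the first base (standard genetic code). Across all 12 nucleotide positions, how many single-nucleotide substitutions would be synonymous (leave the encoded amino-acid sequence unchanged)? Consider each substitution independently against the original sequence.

Codon 1 (ATT, Ile): 2 synonymous substitutions.
Codon 2 (ACG, Thr): 3 synonymous substitutions.
Codon 3 (CTA, Leu): 4 synonymous substitutions.
Codon 4 (ATC, Ile): 2 synonymous substitutions.
Total: 2 + 3 + 4 + 2 = 11.

11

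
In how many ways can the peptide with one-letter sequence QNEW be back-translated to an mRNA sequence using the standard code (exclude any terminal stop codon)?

8

Gln: 2 codons.
Asn: 2 codons.
Glu: 2 codons.
Trp: 1 codon.
2 × 2 × 2 × 1 = 8.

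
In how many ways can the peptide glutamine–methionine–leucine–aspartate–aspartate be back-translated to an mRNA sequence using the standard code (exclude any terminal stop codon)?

48

Gln: 2 codons.
Met: 1 codon.
Leu: 6 codons.
Asp: 2 codons.
Asp: 2 codons.
2 × 1 × 6 × 2 × 2 = 48.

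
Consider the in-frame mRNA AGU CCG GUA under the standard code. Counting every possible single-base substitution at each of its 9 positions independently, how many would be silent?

7

Codon 1 (AGU, Ser): 1 synonymous substitution.
Codon 2 (CCG, Pro): 3 synonymous substitutions.
Codon 3 (GUA, Val): 3 synonymous substitutions.
Total: 1 + 3 + 3 = 7.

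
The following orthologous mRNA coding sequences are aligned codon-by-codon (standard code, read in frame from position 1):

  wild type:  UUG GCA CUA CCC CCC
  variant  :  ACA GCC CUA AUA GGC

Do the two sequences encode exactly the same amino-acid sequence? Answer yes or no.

no

Codon 1: UUG Leu / ACA Thr — nonsynonymous.
Codon 2: GCA Ala / GCC Ala — synonymous.
Codon 3: CUA Leu / CUA Leu — identical.
Codon 4: CCC Pro / AUA Ile — nonsynonymous.
Codon 5: CCC Pro / GGC Gly — nonsynonymous.
Nonsynonymous differences: 3 → different protein.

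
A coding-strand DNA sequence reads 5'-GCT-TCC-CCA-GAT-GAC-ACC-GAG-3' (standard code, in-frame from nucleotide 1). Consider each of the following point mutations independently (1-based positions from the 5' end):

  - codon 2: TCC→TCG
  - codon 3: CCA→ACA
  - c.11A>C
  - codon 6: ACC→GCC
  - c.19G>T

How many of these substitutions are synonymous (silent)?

1

Codon 2: TCC (Ser) → TCG (Ser) — synonymous.
Codon 3: CCA (Pro) → ACA (Thr) — missense.
Codon 4: GAT (Asp) → GCT (Ala) — missense.
Codon 6: ACC (Thr) → GCC (Ala) — missense.
Codon 7: GAG (Glu) → TAG (Stop) — nonsense.
Synonymous: 1 of 5.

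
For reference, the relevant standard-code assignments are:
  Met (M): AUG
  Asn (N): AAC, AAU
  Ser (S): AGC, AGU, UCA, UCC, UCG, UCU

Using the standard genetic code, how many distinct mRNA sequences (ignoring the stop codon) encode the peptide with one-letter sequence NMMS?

12

Asn: 2 codons.
Met: 1 codon.
Met: 1 codon.
Ser: 6 codons.
2 × 1 × 1 × 6 = 12.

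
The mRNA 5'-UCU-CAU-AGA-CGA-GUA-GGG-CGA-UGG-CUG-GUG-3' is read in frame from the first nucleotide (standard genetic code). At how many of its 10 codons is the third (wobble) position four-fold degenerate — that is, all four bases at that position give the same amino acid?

7

Codon 1 UCU (Ser): third position 4-fold.
Codon 2 CAU (His): third position 2-fold.
Codon 3 AGA (Arg): third position 2-fold.
Codon 4 CGA (Arg): third position 4-fold.
Codon 5 GUA (Val): third position 4-fold.
Codon 6 GGG (Gly): third position 4-fold.
Codon 7 CGA (Arg): third position 4-fold.
Codon 8 UGG (Trp): third position 1-fold.
Codon 9 CUG (Leu): third position 4-fold.
Codon 10 GUG (Val): third position 4-fold.
Four-fold degenerate third positions: 7.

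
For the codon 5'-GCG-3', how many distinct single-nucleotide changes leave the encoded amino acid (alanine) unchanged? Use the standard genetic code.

Position 1: none → 0 synonymous.
Position 2: none → 0 synonymous.
Position 3: GCT, GCC, GCA → 3 synonymous.
Total: 0 + 0 + 3 = 3.

3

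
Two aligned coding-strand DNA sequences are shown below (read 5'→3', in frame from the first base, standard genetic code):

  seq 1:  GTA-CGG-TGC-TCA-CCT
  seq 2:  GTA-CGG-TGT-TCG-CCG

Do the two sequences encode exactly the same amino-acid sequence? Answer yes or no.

yes

Codon 1: GTA Val / GTA Val — identical.
Codon 2: CGG Arg / CGG Arg — identical.
Codon 3: TGC Cys / TGT Cys — synonymous.
Codon 4: TCA Ser / TCG Ser — synonymous.
Codon 5: CCT Pro / CCG Pro — synonymous.
Nonsynonymous differences: 0 → same protein.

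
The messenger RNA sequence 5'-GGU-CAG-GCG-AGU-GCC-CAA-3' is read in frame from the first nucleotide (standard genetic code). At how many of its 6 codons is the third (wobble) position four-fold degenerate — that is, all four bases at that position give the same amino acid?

3

Codon 1 GGU (Gly): third position 4-fold.
Codon 2 CAG (Gln): third position 2-fold.
Codon 3 GCG (Ala): third position 4-fold.
Codon 4 AGU (Ser): third position 2-fold.
Codon 5 GCC (Ala): third position 4-fold.
Codon 6 CAA (Gln): third position 2-fold.
Four-fold degenerate third positions: 3.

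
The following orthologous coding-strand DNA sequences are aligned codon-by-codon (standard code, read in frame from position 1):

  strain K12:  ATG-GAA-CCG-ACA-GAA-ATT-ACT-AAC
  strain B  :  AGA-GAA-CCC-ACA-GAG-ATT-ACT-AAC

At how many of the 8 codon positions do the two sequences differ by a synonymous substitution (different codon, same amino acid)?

2

Codon 1: ATG Met / AGA Arg — nonsynonymous.
Codon 2: GAA Glu / GAA Glu — identical.
Codon 3: CCG Pro / CCC Pro — synonymous.
Codon 4: ACA Thr / ACA Thr — identical.
Codon 5: GAA Glu / GAG Glu — synonymous.
Codon 6: ATT Ile / ATT Ile — identical.
Codon 7: ACT Thr / ACT Thr — identical.
Codon 8: AAC Asn / AAC Asn — identical.
Synonymous differences: 2.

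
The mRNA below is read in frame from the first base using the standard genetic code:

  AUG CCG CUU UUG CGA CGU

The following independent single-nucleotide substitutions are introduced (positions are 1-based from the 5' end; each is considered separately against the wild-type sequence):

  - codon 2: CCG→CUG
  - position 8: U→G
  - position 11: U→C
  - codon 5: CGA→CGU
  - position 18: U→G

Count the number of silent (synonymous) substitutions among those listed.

2

Codon 2: CCG (Pro) → CUG (Leu) — missense.
Codon 3: CUU (Leu) → CGU (Arg) — missense.
Codon 4: UUG (Leu) → UCG (Ser) — missense.
Codon 5: CGA (Arg) → CGU (Arg) — synonymous.
Codon 6: CGU (Arg) → CGG (Arg) — synonymous.
Synonymous: 2 of 5.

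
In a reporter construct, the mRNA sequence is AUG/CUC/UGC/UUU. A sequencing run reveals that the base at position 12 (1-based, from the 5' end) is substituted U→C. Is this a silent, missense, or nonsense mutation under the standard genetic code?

silent

Position 12 falls in codon 4: UUU → Phe.
After the substitution the codon is UUC → Phe.
Both encode Phe, so the change is synonymous.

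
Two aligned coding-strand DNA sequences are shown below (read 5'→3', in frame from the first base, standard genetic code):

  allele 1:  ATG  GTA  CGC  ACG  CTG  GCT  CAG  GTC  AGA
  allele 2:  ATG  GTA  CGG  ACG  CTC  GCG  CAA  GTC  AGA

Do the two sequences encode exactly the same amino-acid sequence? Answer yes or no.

yes

Codon 1: ATG Met / ATG Met — identical.
Codon 2: GTA Val / GTA Val — identical.
Codon 3: CGC Arg / CGG Arg — synonymous.
Codon 4: ACG Thr / ACG Thr — identical.
Codon 5: CTG Leu / CTC Leu — synonymous.
Codon 6: GCT Ala / GCG Ala — synonymous.
Codon 7: CAG Gln / CAA Gln — synonymous.
Codon 8: GTC Val / GTC Val — identical.
Codon 9: AGA Arg / AGA Arg — identical.
Nonsynonymous differences: 0 → same protein.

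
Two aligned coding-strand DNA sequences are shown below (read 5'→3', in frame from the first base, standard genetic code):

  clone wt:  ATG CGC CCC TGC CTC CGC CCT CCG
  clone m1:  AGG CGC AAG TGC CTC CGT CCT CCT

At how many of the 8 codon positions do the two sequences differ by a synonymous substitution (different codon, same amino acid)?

2

Codon 1: ATG Met / AGG Arg — nonsynonymous.
Codon 2: CGC Arg / CGC Arg — identical.
Codon 3: CCC Pro / AAG Lys — nonsynonymous.
Codon 4: TGC Cys / TGC Cys — identical.
Codon 5: CTC Leu / CTC Leu — identical.
Codon 6: CGC Arg / CGT Arg — synonymous.
Codon 7: CCT Pro / CCT Pro — identical.
Codon 8: CCG Pro / CCT Pro — synonymous.
Synonymous differences: 2.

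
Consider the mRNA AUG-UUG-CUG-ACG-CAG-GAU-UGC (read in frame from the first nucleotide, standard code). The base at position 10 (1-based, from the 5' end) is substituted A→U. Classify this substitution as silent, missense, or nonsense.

Position 10 falls in codon 4: ACG → Thr.
After the substitution the codon is UCG → Ser.
Thr ≠ Ser, so this is a missense mutation.

missense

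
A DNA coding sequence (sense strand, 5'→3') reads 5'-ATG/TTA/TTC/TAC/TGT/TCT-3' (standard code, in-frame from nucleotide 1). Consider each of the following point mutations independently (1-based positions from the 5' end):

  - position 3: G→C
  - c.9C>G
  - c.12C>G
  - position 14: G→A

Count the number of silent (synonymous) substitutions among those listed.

0

Codon 1: ATG (Met) → ATC (Ile) — missense.
Codon 3: TTC (Phe) → TTG (Leu) — missense.
Codon 4: TAC (Tyr) → TAG (Stop) — nonsense.
Codon 5: TGT (Cys) → TAT (Tyr) — missense.
Synonymous: 0 of 4.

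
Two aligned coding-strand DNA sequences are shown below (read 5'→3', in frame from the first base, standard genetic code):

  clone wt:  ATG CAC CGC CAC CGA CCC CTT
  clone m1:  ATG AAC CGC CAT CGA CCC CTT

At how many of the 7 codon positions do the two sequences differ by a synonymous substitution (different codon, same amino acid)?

1

Codon 1: ATG Met / ATG Met — identical.
Codon 2: CAC His / AAC Asn — nonsynonymous.
Codon 3: CGC Arg / CGC Arg — identical.
Codon 4: CAC His / CAT His — synonymous.
Codon 5: CGA Arg / CGA Arg — identical.
Codon 6: CCC Pro / CCC Pro — identical.
Codon 7: CTT Leu / CTT Leu — identical.
Synonymous differences: 1.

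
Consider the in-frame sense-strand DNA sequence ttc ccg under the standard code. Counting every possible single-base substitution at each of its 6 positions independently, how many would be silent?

Codon 1 (TTC, Phe): 1 synonymous substitution.
Codon 2 (CCG, Pro): 3 synonymous substitutions.
Total: 1 + 3 = 4.

4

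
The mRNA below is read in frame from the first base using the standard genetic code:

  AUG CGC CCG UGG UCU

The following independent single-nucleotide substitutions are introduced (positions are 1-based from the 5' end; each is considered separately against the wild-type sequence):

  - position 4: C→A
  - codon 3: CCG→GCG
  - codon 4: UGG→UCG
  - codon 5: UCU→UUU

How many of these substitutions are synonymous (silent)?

0

Codon 2: CGC (Arg) → AGC (Ser) — missense.
Codon 3: CCG (Pro) → GCG (Ala) — missense.
Codon 4: UGG (Trp) → UCG (Ser) — missense.
Codon 5: UCU (Ser) → UUU (Phe) — missense.
Synonymous: 0 of 4.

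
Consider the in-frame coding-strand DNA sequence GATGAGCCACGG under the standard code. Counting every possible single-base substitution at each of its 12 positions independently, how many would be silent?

Codon 1 (GAT, Asp): 1 synonymous substitution.
Codon 2 (GAG, Glu): 1 synonymous substitution.
Codon 3 (CCA, Pro): 3 synonymous substitutions.
Codon 4 (CGG, Arg): 4 synonymous substitutions.
Total: 1 + 1 + 3 + 4 = 9.

9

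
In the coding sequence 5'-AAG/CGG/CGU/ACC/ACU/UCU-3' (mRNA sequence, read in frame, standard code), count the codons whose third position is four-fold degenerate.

5

Codon 1 AAG (Lys): third position 2-fold.
Codon 2 CGG (Arg): third position 4-fold.
Codon 3 CGU (Arg): third position 4-fold.
Codon 4 ACC (Thr): third position 4-fold.
Codon 5 ACU (Thr): third position 4-fold.
Codon 6 UCU (Ser): third position 4-fold.
Four-fold degenerate third positions: 5.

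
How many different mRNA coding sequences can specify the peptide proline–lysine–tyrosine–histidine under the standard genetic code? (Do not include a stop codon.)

Pro: 4 codons.
Lys: 2 codons.
Tyr: 2 codons.
His: 2 codons.
4 × 2 × 2 × 2 = 32.

32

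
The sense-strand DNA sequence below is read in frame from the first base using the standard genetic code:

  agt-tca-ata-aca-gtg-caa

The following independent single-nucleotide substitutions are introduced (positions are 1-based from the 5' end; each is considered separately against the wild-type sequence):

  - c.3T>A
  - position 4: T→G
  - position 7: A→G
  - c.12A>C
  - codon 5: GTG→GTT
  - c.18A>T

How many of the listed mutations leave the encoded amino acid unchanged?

Codon 1: AGT (Ser) → AGA (Arg) — missense.
Codon 2: TCA (Ser) → GCA (Ala) — missense.
Codon 3: ATA (Ile) → GTA (Val) — missense.
Codon 4: ACA (Thr) → ACC (Thr) — synonymous.
Codon 5: GTG (Val) → GTT (Val) — synonymous.
Codon 6: CAA (Gln) → CAT (His) — missense.
Synonymous: 2 of 6.

2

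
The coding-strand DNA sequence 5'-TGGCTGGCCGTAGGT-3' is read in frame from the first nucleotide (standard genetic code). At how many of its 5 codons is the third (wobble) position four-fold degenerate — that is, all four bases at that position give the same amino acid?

4

Codon 1 TGG (Trp): third position 1-fold.
Codon 2 CTG (Leu): third position 4-fold.
Codon 3 GCC (Ala): third position 4-fold.
Codon 4 GTA (Val): third position 4-fold.
Codon 5 GGT (Gly): third position 4-fold.
Four-fold degenerate third positions: 4.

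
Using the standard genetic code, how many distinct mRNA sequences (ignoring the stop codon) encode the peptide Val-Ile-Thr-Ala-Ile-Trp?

576

Val: 4 codons.
Ile: 3 codons.
Thr: 4 codons.
Ala: 4 codons.
Ile: 3 codons.
Trp: 1 codon.
4 × 3 × 4 × 4 × 3 × 1 = 576.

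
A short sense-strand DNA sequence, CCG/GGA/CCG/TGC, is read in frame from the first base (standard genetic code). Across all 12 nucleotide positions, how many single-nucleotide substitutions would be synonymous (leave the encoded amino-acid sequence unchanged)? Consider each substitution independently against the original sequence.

10

Codon 1 (CCG, Pro): 3 synonymous substitutions.
Codon 2 (GGA, Gly): 3 synonymous substitutions.
Codon 3 (CCG, Pro): 3 synonymous substitutions.
Codon 4 (TGC, Cys): 1 synonymous substitution.
Total: 3 + 3 + 3 + 1 = 10.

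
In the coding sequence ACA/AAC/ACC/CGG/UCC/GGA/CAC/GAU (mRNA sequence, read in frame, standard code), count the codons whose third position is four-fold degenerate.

Codon 1 ACA (Thr): third position 4-fold.
Codon 2 AAC (Asn): third position 2-fold.
Codon 3 ACC (Thr): third position 4-fold.
Codon 4 CGG (Arg): third position 4-fold.
Codon 5 UCC (Ser): third position 4-fold.
Codon 6 GGA (Gly): third position 4-fold.
Codon 7 CAC (His): third position 2-fold.
Codon 8 GAU (Asp): third position 2-fold.
Four-fold degenerate third positions: 5.

5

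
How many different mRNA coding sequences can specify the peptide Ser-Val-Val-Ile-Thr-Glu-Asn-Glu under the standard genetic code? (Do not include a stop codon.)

9216

Ser: 6 codons.
Val: 4 codons.
Val: 4 codons.
Ile: 3 codons.
Thr: 4 codons.
Glu: 2 codons.
Asn: 2 codons.
Glu: 2 codons.
6 × 4 × 4 × 3 × 4 × 2 × 2 × 2 = 9216.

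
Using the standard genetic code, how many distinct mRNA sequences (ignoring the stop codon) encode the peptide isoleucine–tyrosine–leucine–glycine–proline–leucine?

Ile: 3 codons.
Tyr: 2 codons.
Leu: 6 codons.
Gly: 4 codons.
Pro: 4 codons.
Leu: 6 codons.
3 × 2 × 6 × 4 × 4 × 6 = 3456.

3456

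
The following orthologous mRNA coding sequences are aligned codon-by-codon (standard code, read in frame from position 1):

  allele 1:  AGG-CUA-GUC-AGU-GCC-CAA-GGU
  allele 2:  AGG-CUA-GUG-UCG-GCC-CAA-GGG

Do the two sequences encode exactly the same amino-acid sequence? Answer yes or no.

Codon 1: AGG Arg / AGG Arg — identical.
Codon 2: CUA Leu / CUA Leu — identical.
Codon 3: GUC Val / GUG Val — synonymous.
Codon 4: AGU Ser / UCG Ser — synonymous.
Codon 5: GCC Ala / GCC Ala — identical.
Codon 6: CAA Gln / CAA Gln — identical.
Codon 7: GGU Gly / GGG Gly — synonymous.
Nonsynonymous differences: 0 → same protein.

yes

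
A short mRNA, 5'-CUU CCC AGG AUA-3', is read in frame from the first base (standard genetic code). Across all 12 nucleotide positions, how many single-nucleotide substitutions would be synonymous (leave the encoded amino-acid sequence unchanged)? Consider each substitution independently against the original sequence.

10

Codon 1 (CUU, Leu): 3 synonymous substitutions.
Codon 2 (CCC, Pro): 3 synonymous substitutions.
Codon 3 (AGG, Arg): 2 synonymous substitutions.
Codon 4 (AUA, Ile): 2 synonymous substitutions.
Total: 3 + 3 + 2 + 2 = 10.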